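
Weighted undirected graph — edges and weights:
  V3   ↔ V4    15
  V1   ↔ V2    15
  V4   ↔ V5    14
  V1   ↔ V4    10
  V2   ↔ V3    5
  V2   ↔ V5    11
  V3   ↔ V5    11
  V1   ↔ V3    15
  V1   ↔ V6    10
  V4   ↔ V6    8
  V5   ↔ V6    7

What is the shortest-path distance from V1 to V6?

10

A few of the V1→V6 routes:
V1 - V3 - V5 - V6: 15 + 11 + 7 = 33
V1 - V6: 10
V1 - V4 - V6: 10 + 8 = 18
V1 - V4 - V5 - V6: 10 + 14 + 7 = 31
V1 - V2 - V5 - V6: 15 + 11 + 7 = 33
Shortest: 10.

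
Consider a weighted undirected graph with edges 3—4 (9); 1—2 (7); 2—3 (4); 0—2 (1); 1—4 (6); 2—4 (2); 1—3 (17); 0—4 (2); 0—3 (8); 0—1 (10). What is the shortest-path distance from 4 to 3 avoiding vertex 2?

Candidate routes:
4 -> 1 -> 0 -> 3: 6 + 10 + 8 = 24
4 -> 1 -> 3: 6 + 17 = 23
4 -> 0 -> 3: 2 + 8 = 10
4 -> 3: 9
4 -> 0 -> 1 -> 3: 2 + 10 + 17 = 29
The minimum is 9.

9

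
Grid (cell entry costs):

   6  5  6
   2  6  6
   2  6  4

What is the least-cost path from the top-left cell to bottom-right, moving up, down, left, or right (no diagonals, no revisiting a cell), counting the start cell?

Cheapest: [0,0] [1,0] [2,0] [2,1] [2,2]
  6 + 2 + 2 + 6 + 4 = 20

20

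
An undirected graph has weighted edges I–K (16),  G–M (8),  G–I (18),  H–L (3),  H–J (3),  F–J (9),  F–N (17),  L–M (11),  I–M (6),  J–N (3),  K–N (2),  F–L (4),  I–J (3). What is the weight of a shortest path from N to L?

9

Some routes from N to L:
N→J→F→L: 3 + 9 + 4 = 16
N→J→H→L: 3 + 3 + 3 = 9
N→F→L: 17 + 4 = 21
The minimum is 9.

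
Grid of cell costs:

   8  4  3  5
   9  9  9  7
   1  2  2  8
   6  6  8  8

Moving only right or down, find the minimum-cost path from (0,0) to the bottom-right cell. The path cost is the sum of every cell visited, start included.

Best path: [0,0] [1,0] [2,0] [2,1] [2,2] [2,3] [3,3]
Cost: 8 + 9 + 1 + 2 + 2 + 8 + 8 = 38

38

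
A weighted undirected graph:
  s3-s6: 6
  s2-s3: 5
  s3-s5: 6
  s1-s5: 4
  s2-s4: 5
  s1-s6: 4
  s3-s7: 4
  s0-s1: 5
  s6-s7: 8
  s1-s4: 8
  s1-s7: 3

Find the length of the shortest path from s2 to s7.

9

Checking several routes:
s2-s3-s7: 5 + 4 = 9
s2-s4-s1-s7: 5 + 8 + 3 = 16
s2-s3-s5-s1-s7: 5 + 6 + 4 + 3 = 18
Best route has total 9.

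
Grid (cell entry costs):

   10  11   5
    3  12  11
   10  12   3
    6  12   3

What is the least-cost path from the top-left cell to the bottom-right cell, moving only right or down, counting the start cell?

Path r0c0→r1c0→r2c0→r2c1→r2c2→r3c2: 10 + 3 + 10 + 12 + 3 + 3 = 41.
(Top row then right column would cost 43.)

41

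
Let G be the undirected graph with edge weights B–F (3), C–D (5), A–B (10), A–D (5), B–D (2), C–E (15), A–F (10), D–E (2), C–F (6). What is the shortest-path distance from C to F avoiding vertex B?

6

Routes from C to F avoiding B:
C - F: 6
C - E - D - A - F: 15 + 2 + 5 + 10 = 32
C - D - A - F: 5 + 5 + 10 = 20
Best route has total 6.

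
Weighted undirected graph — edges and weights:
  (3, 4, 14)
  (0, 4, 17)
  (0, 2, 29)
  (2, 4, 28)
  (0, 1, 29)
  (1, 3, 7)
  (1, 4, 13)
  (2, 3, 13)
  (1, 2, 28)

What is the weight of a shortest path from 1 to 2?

20

A few of the 1→2 routes:
1 → 4 → 3 → 2: 13 + 14 + 13 = 40
1 → 2: 28
1 → 3 → 2: 7 + 13 = 20
The minimum is 20.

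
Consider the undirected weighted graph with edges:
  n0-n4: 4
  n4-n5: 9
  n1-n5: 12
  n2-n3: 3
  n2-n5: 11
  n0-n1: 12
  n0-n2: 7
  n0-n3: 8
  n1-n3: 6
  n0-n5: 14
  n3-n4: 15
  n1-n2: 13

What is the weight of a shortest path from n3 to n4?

Checking several routes:
n3 -> n2 -> n0 -> n4: 3 + 7 + 4 = 14
n3 -> n0 -> n4: 8 + 4 = 12
n3 -> n4: 15
The minimum is 12.

12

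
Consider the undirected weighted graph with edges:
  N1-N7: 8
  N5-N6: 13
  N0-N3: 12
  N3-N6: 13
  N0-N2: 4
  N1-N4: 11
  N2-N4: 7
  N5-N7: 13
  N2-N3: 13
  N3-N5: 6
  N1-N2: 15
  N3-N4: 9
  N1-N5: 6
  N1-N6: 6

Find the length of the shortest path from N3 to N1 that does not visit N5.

19

Comparing a few candidate routes:
N3→N6→N1: 13 + 6 = 19
N3→N4→N2→N1: 9 + 7 + 15 = 31
N3→N2→N4→N1: 13 + 7 + 11 = 31
N3→N0→N2→N1: 12 + 4 + 15 = 31
N3→N4→N1: 9 + 11 = 20
N3→N2→N1: 13 + 15 = 28
The minimum is 19.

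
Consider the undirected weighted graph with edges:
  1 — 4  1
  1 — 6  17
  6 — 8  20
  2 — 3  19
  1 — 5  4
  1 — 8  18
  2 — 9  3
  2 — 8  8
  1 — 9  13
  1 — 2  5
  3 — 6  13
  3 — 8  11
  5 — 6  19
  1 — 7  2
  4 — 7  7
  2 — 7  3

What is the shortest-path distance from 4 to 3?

25

Comparing a few candidate routes:
4-1-7-2-8-3: 1 + 2 + 3 + 8 + 11 = 25
4-7-2-8-3: 7 + 3 + 8 + 11 = 29
4-1-2-8-3: 1 + 5 + 8 + 11 = 25
4-1-7-2-3: 1 + 2 + 3 + 19 = 25
4-1-2-3: 1 + 5 + 19 = 25
4-7-2-3: 7 + 3 + 19 = 29
Best route has total 25.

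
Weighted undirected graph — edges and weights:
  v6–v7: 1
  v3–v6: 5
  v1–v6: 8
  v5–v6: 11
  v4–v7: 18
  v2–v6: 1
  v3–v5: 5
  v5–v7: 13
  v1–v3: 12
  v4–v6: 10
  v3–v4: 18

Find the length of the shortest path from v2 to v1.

9

A few of the v2→v1 routes:
v2 - v6 - v3 - v1: 1 + 5 + 12 = 18
v2 - v6 - v5 - v3 - v1: 1 + 11 + 5 + 12 = 29
v2 - v6 - v7 - v5 - v3 - v1: 1 + 1 + 13 + 5 + 12 = 32
v2 - v6 - v4 - v3 - v1: 1 + 10 + 18 + 12 = 41
v2 - v6 - v1: 1 + 8 = 9
v2 - v6 - v7 - v4 - v3 - v1: 1 + 1 + 18 + 18 + 12 = 50
The minimum is 9.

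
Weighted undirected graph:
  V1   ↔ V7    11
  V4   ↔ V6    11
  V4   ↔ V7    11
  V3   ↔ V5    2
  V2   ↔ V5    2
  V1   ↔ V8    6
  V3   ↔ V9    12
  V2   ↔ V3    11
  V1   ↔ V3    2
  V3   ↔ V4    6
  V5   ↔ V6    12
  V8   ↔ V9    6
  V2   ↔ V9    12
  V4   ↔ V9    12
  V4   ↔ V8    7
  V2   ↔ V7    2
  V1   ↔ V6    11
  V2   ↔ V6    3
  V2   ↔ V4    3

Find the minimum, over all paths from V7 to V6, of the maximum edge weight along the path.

3

Comparing a few candidate routes:
V7 → V4 → V3 → V1 → V6: max(11, 6, 2, 11) = 11
V7 → V4 → V6: max(11, 11) = 11
V7 → V2 → V6: max(2, 3) = 3
V7 → V4 → V3 → V5 → V2 → V6: max(11, 6, 2, 2, 3) = 11
V7 → V4 → V3 → V2 → V6: max(11, 6, 11, 3) = 11
The minimum achievable maximum is 3.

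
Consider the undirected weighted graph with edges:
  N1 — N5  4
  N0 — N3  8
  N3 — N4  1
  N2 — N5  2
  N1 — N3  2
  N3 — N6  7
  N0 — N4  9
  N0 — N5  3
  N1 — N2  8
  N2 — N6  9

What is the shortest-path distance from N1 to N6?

9

A few of the N1→N6 routes:
N1 → N5 → N2 → N6: 4 + 2 + 9 = 15
N1 → N2 → N6: 8 + 9 = 17
N1 → N3 → N6: 2 + 7 = 9
The minimum is 9.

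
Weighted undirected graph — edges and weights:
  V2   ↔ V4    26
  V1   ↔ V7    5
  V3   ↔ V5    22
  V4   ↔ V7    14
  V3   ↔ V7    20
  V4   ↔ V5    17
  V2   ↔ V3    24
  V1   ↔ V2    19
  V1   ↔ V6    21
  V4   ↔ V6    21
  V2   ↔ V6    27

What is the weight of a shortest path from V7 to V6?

Checking several routes:
V7 -> V1 -> V6: 5 + 21 = 26
V7 -> V4 -> V2 -> V6: 14 + 26 + 27 = 67
V7 -> V1 -> V2 -> V4 -> V6: 5 + 19 + 26 + 21 = 71
V7 -> V4 -> V6: 14 + 21 = 35
V7 -> V1 -> V2 -> V6: 5 + 19 + 27 = 51
Shortest: 26.

26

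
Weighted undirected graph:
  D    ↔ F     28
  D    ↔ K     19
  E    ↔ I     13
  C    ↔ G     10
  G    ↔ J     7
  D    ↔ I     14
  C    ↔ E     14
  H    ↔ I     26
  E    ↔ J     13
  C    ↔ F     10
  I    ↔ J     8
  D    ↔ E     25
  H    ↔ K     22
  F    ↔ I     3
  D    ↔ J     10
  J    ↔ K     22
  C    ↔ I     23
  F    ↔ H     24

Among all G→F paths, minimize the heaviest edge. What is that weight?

8

Comparing a few candidate routes:
G-C-E-J-D-I-F: max(10, 14, 13, 10, 14, 3) = 14
G-C-E-J-I-F: max(10, 14, 13, 8, 3) = 14
G-J-I-F: max(7, 8, 3) = 8
G-J-E-I-F: max(7, 13, 13, 3) = 13
G-C-F: max(10, 10) = 10
Smallest bottleneck: 8.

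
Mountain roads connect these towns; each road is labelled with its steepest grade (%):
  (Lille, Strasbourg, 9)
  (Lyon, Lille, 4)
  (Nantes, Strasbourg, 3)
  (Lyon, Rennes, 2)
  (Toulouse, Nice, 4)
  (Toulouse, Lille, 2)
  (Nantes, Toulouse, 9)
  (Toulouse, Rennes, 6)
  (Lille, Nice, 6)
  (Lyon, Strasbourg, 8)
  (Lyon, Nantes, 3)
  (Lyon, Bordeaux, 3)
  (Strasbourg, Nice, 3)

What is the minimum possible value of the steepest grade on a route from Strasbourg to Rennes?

Comparing a few candidate routes:
Strasbourg -> Nantes -> Lyon -> Rennes: max(3, 3, 2) = 3
Strasbourg -> Nantes -> Lyon -> Lille -> Nice -> Toulouse -> Rennes: max(3, 3, 4, 6, 4, 6) = 6
Strasbourg -> Nice -> Toulouse -> Lille -> Lyon -> Rennes: max(3, 4, 2, 4, 2) = 4
The minimum achievable maximum is 3%.

3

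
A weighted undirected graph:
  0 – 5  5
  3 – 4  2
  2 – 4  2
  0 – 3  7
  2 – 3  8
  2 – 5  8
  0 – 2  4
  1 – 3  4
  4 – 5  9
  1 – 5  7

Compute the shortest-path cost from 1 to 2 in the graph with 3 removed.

15

Paths from 1 to 2 avoiding 3:
1-5-0-2: 7 + 5 + 4 = 16
1-5-4-2: 7 + 9 + 2 = 18
1-5-2: 7 + 8 = 15
The minimum is 15.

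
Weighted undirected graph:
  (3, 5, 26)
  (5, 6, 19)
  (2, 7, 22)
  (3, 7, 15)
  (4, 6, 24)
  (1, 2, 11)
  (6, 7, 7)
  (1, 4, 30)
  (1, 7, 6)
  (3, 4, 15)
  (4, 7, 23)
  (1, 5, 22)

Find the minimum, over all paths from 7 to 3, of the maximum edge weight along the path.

15

Some routes from 7 to 3:
7-6-4-3: max(7, 24, 15) = 24
7-4-3: max(23, 15) = 23
7-1-5-6-4-3: max(6, 22, 19, 24, 15) = 24
7-2-1-5-6-4-3: max(22, 11, 22, 19, 24, 15) = 24
7-4-6-5-3: max(23, 24, 19, 26) = 26
7-3: max(15) = 15
Best route has worst link 15.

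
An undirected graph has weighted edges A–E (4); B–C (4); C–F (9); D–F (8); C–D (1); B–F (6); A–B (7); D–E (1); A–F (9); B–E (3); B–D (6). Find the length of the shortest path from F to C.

Comparing a few candidate routes:
F -> C: 9
F -> B -> C: 6 + 4 = 10
F -> D -> C: 8 + 1 = 9
F -> B -> E -> D -> C: 6 + 3 + 1 + 1 = 11
Shortest: 9.

9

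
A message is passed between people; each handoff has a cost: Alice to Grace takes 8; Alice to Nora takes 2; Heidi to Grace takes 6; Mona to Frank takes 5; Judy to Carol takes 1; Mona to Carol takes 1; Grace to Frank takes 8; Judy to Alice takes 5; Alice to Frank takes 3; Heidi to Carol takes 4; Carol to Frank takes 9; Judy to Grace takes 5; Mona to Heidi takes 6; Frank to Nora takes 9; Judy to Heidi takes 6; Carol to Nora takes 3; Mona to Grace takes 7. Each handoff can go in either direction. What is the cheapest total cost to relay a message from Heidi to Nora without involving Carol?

13

Comparing a few candidate routes:
Heidi - Mona - Frank - Alice - Nora: 6 + 5 + 3 + 2 = 16
Heidi - Grace - Judy - Alice - Nora: 6 + 5 + 5 + 2 = 18
Heidi - Grace - Frank - Alice - Nora: 6 + 8 + 3 + 2 = 19
Heidi - Grace - Alice - Nora: 6 + 8 + 2 = 16
Heidi - Judy - Alice - Nora: 6 + 5 + 2 = 13
The minimum is 13.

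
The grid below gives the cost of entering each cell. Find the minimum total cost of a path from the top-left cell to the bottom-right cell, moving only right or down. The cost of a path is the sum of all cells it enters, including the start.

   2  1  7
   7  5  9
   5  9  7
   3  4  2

23

Best path: [0,0] [0,1] [1,1] [2,1] [3,1] [3,2]
Cost: 2 + 1 + 5 + 9 + 4 + 2 = 23
For comparison, the top-then-right route costs 28.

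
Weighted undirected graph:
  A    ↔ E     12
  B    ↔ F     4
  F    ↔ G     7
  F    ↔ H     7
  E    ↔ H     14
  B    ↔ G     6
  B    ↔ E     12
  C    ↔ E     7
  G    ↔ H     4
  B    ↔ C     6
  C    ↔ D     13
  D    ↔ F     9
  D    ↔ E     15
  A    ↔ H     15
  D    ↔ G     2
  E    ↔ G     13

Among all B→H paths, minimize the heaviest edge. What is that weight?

Some routes from B to H:
B-G-D-F-H: max(6, 2, 9, 7) = 9
B-G-F-H: max(6, 7, 7) = 7
B-G-H: max(6, 4) = 6
B-F-G-H: max(4, 7, 4) = 7
B-F-H: max(4, 7) = 7
Best route has worst link 6.

6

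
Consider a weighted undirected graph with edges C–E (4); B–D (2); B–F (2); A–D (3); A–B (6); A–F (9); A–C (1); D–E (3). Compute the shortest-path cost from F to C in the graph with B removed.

10

Candidate routes:
F - A - D - E - C: 9 + 3 + 3 + 4 = 19
F - A - C: 9 + 1 = 10
The minimum is 10.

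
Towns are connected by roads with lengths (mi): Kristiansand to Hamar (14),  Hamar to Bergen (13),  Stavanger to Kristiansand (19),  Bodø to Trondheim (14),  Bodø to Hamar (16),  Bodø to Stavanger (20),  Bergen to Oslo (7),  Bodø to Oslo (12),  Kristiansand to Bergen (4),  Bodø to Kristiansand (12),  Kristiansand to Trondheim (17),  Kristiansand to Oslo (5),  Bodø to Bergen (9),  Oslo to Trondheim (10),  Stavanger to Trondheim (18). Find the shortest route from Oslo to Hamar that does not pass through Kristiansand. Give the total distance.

20

Comparing a few candidate routes:
Oslo→Bodø→Hamar: 12 + 16 = 28
Oslo→Trondheim→Bodø→Hamar: 10 + 14 + 16 = 40
Oslo→Bergen→Hamar: 7 + 13 = 20
Oslo→Bodø→Bergen→Hamar: 12 + 9 + 13 = 34
Oslo→Bergen→Bodø→Hamar: 7 + 9 + 16 = 32
Shortest: 20 mi.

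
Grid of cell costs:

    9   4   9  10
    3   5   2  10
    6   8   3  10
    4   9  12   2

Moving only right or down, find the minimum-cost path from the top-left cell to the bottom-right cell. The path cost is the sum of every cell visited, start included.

34

Path [0,0] [1,0] [1,1] [1,2] [2,2] [2,3] [3,3]: 9 + 3 + 5 + 2 + 3 + 10 + 2 = 34.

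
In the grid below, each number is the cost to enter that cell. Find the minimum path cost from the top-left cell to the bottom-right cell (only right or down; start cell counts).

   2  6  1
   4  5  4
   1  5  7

19

Path r0c0→r1c0→r2c0→r2c1→r2c2: 2 + 4 + 1 + 5 + 7 = 19.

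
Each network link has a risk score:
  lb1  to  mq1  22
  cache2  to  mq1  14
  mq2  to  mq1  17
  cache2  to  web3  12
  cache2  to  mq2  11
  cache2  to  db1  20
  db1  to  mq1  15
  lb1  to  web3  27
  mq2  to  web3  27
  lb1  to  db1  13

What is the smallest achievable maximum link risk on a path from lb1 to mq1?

15

Some routes from lb1 to mq1:
lb1 → db1 → cache2 → web3 → mq2 → mq1: max(13, 20, 12, 27, 17) = 27
lb1 → web3 → mq2 → cache2 → mq1: max(27, 27, 11, 14) = 27
lb1 → db1 → mq1: max(13, 15) = 15
lb1 → mq1: max(22) = 22
lb1 → db1 → cache2 → mq2 → mq1: max(13, 20, 11, 17) = 20
lb1 → db1 → cache2 → mq1: max(13, 20, 14) = 20
Best route has worst link 15.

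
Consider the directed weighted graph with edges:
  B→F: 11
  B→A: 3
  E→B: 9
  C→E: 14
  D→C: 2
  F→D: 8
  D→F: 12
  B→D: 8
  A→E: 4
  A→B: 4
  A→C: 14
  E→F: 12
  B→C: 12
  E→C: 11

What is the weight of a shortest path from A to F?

15

Some routes from A to F:
A - B - F: 4 + 11 = 15
A - E - F: 4 + 12 = 16
A - E - B - F: 4 + 9 + 11 = 24
The minimum is 15.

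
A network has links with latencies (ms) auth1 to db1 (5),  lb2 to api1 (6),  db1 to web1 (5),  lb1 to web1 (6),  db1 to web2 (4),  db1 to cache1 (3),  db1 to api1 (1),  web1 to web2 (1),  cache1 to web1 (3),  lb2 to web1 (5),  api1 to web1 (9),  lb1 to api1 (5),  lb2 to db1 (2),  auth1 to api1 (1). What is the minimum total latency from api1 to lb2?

3

A few of the api1→lb2 routes:
api1 - db1 - web1 - lb2: 1 + 5 + 5 = 11
api1 - db1 - cache1 - web1 - lb2: 1 + 3 + 3 + 5 = 12
api1 - db1 - web2 - web1 - lb2: 1 + 4 + 1 + 5 = 11
api1 - db1 - lb2: 1 + 2 = 3
api1 - lb2: 6
api1 - auth1 - db1 - lb2: 1 + 5 + 2 = 8
Best route has total 3 ms.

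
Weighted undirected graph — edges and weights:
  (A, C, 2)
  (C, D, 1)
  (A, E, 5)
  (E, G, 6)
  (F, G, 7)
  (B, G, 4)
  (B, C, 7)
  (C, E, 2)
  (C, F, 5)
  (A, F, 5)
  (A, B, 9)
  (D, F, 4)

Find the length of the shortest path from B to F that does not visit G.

Comparing a few candidate routes:
B→A→F: 9 + 5 = 14
B→A→C→D→F: 9 + 2 + 1 + 4 = 16
B→C→F: 7 + 5 = 12
B→C→A→F: 7 + 2 + 5 = 14
B→C→D→F: 7 + 1 + 4 = 12
B→A→C→F: 9 + 2 + 5 = 16
Shortest: 12.

12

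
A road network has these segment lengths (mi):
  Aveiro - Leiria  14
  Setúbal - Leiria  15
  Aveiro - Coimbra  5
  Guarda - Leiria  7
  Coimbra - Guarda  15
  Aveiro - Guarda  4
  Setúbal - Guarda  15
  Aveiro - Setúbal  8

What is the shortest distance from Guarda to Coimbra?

Checking several routes:
Guarda→Aveiro→Coimbra: 4 + 5 = 9
Guarda→Coimbra: 15
Guarda→Leiria→Aveiro→Coimbra: 7 + 14 + 5 = 26
Best route has total 9 mi.

9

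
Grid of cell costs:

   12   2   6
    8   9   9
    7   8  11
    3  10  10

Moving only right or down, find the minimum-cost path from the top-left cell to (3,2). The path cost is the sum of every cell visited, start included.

50

Take [0,0] -> [0,1] -> [0,2] -> [1,2] -> [2,2] -> [3,2] for a total of 12 + 2 + 6 + 9 + 11 + 10 = 50.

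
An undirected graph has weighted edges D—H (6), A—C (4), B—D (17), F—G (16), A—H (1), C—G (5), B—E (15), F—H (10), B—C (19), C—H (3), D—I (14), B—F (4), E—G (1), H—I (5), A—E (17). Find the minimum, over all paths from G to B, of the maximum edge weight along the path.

Comparing a few candidate routes:
G -> C -> H -> F -> B: max(5, 3, 10, 4) = 10
G -> F -> H -> A -> E -> B: max(16, 10, 1, 17, 15) = 17
G -> F -> B: max(16, 4) = 16
G -> C -> A -> H -> F -> B: max(5, 4, 1, 10, 4) = 10
G -> E -> B: max(1, 15) = 15
G -> F -> H -> D -> B: max(16, 10, 6, 17) = 17
The minimum achievable maximum is 10.

10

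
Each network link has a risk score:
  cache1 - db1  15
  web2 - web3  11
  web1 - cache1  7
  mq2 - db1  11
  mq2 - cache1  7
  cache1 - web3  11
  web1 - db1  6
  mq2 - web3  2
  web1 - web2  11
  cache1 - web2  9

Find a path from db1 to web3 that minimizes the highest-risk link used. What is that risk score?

7

Comparing a few candidate routes:
db1 - web1 - web2 - cache1 - mq2 - web3: max(6, 11, 9, 7, 2) = 11
db1 - web1 - cache1 - web2 - web3: max(6, 7, 9, 11) = 11
db1 - web1 - cache1 - web3: max(6, 7, 11) = 11
db1 - web1 - cache1 - mq2 - web3: max(6, 7, 7, 2) = 7
db1 - web1 - web2 - cache1 - web3: max(6, 11, 9, 11) = 11
db1 - web1 - web2 - web3: max(6, 11, 11) = 11
Best route has worst link 7.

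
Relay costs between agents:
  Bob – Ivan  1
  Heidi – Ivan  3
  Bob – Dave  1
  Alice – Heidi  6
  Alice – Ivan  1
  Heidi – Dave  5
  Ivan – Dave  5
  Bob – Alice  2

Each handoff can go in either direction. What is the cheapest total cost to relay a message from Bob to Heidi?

4

Comparing a few candidate routes:
Bob-Dave-Heidi: 1 + 5 = 6
Bob-Ivan-Heidi: 1 + 3 = 4
Bob-Alice-Ivan-Heidi: 2 + 1 + 3 = 6
Bob-Ivan-Alice-Heidi: 1 + 1 + 6 = 8
Best route has total 4.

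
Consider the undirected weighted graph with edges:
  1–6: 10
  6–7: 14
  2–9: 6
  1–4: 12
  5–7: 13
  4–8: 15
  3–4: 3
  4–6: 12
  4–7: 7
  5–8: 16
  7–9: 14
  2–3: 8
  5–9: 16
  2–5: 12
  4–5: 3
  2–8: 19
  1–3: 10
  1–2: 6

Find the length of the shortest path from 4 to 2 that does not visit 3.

A few of the 4→2 routes:
4 - 6 - 1 - 2: 12 + 10 + 6 = 28
4 - 5 - 9 - 2: 3 + 16 + 6 = 25
4 - 7 - 9 - 2: 7 + 14 + 6 = 27
4 - 1 - 2: 12 + 6 = 18
4 - 5 - 2: 3 + 12 = 15
Best route has total 15.

15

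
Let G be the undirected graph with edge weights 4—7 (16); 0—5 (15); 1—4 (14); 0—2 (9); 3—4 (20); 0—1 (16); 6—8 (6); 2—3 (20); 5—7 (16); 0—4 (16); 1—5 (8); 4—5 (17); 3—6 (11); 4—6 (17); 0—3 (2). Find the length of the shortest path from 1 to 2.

Checking several routes:
1→4→3→0→2: 14 + 20 + 2 + 9 = 45
1→0→3→2: 16 + 2 + 20 = 38
1→0→2: 16 + 9 = 25
1→5→0→2: 8 + 15 + 9 = 32
1→5→0→3→2: 8 + 15 + 2 + 20 = 45
1→4→0→2: 14 + 16 + 9 = 39
Best route has total 25.

25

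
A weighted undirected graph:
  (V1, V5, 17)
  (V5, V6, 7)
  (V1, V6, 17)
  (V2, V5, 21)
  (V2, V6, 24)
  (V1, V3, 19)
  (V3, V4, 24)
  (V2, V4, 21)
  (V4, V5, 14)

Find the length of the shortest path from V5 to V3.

36

Some routes from V5 to V3:
V5 - V1 - V3: 17 + 19 = 36
V5 - V4 - V3: 14 + 24 = 38
V5 - V6 - V1 - V3: 7 + 17 + 19 = 43
Best route has total 36.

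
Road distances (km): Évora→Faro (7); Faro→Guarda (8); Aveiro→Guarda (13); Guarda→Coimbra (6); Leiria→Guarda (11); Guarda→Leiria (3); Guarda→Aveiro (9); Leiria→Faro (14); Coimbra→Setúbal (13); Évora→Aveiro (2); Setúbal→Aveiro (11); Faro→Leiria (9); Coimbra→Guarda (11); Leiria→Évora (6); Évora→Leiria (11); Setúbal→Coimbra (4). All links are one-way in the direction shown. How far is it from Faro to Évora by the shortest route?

Paths from Faro to Évora:
Faro-Guarda-Leiria-Évora: 8 + 3 + 6 = 17
Faro-Leiria-Évora: 9 + 6 = 15
Best route has total 15 km.

15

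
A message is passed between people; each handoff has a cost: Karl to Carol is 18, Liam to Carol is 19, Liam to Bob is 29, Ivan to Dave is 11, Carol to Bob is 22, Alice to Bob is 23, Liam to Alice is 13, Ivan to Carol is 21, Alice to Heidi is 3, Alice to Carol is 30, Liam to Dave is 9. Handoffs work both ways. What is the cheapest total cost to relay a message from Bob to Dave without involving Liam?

54

Paths from Bob to Dave avoiding Liam:
Bob-Alice-Carol-Ivan-Dave: 23 + 30 + 21 + 11 = 85
Bob-Carol-Ivan-Dave: 22 + 21 + 11 = 54
The minimum is 54.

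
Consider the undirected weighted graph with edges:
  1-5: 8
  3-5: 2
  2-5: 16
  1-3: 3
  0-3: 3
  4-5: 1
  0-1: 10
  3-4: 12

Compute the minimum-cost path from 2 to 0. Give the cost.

21

Some routes from 2 to 0:
2-5-3-0: 16 + 2 + 3 = 21
2-5-3-1-0: 16 + 2 + 3 + 10 = 31
2-5-1-3-0: 16 + 8 + 3 + 3 = 30
Best route has total 21.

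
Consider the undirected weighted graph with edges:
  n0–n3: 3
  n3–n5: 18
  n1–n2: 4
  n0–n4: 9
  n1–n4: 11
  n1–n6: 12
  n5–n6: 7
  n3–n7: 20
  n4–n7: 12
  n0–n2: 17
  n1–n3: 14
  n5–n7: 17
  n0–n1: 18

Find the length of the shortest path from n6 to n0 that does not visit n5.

Comparing a few candidate routes:
n6 -> n1 -> n3 -> n0: 12 + 14 + 3 = 29
n6 -> n1 -> n0: 12 + 18 = 30
n6 -> n1 -> n4 -> n0: 12 + 11 + 9 = 32
Shortest: 29.

29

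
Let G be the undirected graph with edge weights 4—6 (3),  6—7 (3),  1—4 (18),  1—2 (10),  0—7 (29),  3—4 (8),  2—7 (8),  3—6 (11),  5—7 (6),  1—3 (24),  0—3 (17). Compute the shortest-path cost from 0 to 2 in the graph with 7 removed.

Routes from 0 to 2 avoiding 7:
0 -> 3 -> 4 -> 1 -> 2: 17 + 8 + 18 + 10 = 53
0 -> 3 -> 6 -> 4 -> 1 -> 2: 17 + 11 + 3 + 18 + 10 = 59
0 -> 3 -> 1 -> 2: 17 + 24 + 10 = 51
Best route has total 51.

51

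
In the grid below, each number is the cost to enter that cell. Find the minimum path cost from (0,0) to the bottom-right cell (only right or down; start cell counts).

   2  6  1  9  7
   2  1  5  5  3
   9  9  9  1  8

One optimal route is r0c0 r1c0 r1c1 r1c2 r1c3 r2c3 r2c4.
Its cost is 2 + 2 + 1 + 5 + 5 + 1 + 8 = 24.

24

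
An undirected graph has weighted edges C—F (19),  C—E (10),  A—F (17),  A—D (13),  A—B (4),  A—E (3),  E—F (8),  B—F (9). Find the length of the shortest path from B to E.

7

A few of the B→E routes:
B -> F -> E: 9 + 8 = 17
B -> A -> E: 4 + 3 = 7
B -> F -> A -> E: 9 + 17 + 3 = 29
B -> A -> F -> E: 4 + 17 + 8 = 29
Shortest: 7.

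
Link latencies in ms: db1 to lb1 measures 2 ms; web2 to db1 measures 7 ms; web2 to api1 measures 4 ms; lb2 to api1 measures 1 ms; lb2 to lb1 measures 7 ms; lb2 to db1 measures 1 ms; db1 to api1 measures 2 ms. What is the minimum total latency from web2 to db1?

Paths from web2 to db1:
web2 → api1 → lb2 → lb1 → db1: 4 + 1 + 7 + 2 = 14
web2 → api1 → lb2 → db1: 4 + 1 + 1 = 6
web2 → api1 → db1: 4 + 2 = 6
web2 → db1: 7
The minimum is 6 ms.

6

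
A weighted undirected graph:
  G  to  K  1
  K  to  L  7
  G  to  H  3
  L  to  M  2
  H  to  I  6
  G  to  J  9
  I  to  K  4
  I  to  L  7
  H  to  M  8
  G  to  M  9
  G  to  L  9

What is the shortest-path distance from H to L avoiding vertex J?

10

Checking several routes:
H -> G -> L: 3 + 9 = 12
H -> I -> L: 6 + 7 = 13
H -> G -> K -> L: 3 + 1 + 7 = 11
H -> M -> L: 8 + 2 = 10
Shortest: 10.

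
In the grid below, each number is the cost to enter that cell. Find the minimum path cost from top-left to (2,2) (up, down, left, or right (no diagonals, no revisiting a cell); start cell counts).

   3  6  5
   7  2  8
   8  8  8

Path (0,0) → (0,1) → (1,1) → (1,2) → (2,2): 3 + 6 + 2 + 8 + 8 = 27.

27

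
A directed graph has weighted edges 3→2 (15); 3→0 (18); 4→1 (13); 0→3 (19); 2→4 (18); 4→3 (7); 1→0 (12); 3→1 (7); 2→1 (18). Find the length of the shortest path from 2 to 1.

18

Candidate routes:
2 → 4 → 3 → 1: 18 + 7 + 7 = 32
2 → 4 → 1: 18 + 13 = 31
2 → 1: 18
Best route has total 18.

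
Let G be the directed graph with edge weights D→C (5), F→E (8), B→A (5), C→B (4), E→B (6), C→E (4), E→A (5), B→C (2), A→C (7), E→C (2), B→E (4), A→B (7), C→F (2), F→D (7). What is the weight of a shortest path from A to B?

7

A few of the A→B routes:
A -> C -> B: 7 + 4 = 11
A -> B: 7
A -> C -> E -> B: 7 + 4 + 6 = 17
Best route has total 7.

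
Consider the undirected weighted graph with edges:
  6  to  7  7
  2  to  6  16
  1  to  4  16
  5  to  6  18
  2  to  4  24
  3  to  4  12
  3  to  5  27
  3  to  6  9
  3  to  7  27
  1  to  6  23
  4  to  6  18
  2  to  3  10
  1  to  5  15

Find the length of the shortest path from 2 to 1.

Some routes from 2 to 1:
2-6-1: 16 + 23 = 39
2-3-4-1: 10 + 12 + 16 = 38
2-4-1: 24 + 16 = 40
Shortest: 38.

38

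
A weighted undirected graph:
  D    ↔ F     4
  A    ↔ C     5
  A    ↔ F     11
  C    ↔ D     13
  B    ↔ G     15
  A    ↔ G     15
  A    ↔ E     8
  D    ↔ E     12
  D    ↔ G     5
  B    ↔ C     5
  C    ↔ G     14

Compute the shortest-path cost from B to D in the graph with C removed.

Paths from B to D avoiding C:
B→G→A→F→D: 15 + 15 + 11 + 4 = 45
B→G→D: 15 + 5 = 20
B→G→A→E→D: 15 + 15 + 8 + 12 = 50
The minimum is 20.

20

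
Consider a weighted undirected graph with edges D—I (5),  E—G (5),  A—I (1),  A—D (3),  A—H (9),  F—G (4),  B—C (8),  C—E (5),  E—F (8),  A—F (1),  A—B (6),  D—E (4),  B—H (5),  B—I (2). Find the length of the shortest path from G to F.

Comparing a few candidate routes:
G → E → F: 5 + 8 = 13
G → E → D → I → A → F: 5 + 4 + 5 + 1 + 1 = 16
G → E → D → A → F: 5 + 4 + 3 + 1 = 13
G → F: 4
Best route has total 4.

4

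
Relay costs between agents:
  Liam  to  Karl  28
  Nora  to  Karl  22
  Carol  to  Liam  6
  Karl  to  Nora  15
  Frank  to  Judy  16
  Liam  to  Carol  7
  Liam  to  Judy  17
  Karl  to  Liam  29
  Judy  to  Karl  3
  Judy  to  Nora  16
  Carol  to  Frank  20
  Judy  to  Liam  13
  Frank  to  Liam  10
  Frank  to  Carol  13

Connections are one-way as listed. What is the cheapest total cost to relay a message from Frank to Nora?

32

Checking several routes:
Frank-Liam-Karl-Nora: 10 + 28 + 15 = 53
Frank-Judy-Nora: 16 + 16 = 32
Frank-Judy-Karl-Nora: 16 + 3 + 15 = 34
Frank-Carol-Liam-Judy-Nora: 13 + 6 + 17 + 16 = 52
Frank-Liam-Judy-Karl-Nora: 10 + 17 + 3 + 15 = 45
Frank-Liam-Judy-Nora: 10 + 17 + 16 = 43
Shortest: 32.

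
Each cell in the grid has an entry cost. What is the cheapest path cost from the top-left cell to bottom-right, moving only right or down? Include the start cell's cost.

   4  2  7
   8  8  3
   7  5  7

23

Best path: [0,0] -> [0,1] -> [0,2] -> [1,2] -> [2,2]
Cost: 4 + 2 + 7 + 3 + 7 = 23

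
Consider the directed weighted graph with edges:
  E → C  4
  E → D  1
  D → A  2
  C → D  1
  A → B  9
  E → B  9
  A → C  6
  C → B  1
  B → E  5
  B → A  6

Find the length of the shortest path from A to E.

Candidate routes:
A-C-B-E: 6 + 1 + 5 = 12
A-B-E: 9 + 5 = 14
The minimum is 12.

12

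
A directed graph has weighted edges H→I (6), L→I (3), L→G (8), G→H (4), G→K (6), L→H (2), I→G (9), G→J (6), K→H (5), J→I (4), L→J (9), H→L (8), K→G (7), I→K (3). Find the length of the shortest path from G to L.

Routes from G to L:
G -> K -> H -> L: 6 + 5 + 8 = 19
G -> H -> L: 4 + 8 = 12
G -> J -> I -> K -> H -> L: 6 + 4 + 3 + 5 + 8 = 26
Shortest: 12.

12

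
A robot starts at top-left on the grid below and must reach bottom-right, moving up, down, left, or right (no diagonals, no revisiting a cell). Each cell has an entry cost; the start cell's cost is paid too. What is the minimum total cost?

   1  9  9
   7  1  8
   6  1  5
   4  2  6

18

Path r0c0→r1c0→r1c1→r2c1→r3c1→r3c2: 1 + 7 + 1 + 1 + 2 + 6 = 18.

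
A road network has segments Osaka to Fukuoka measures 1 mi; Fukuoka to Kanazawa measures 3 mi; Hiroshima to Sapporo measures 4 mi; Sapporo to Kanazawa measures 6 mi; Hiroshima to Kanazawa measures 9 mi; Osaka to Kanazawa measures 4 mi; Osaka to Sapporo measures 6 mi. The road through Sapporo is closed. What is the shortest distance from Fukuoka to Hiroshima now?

12

Routes from Fukuoka to Hiroshima avoiding Sapporo:
Fukuoka-Kanazawa-Hiroshima: 3 + 9 = 12
Fukuoka-Osaka-Kanazawa-Hiroshima: 1 + 4 + 9 = 14
Best route has total 12 mi.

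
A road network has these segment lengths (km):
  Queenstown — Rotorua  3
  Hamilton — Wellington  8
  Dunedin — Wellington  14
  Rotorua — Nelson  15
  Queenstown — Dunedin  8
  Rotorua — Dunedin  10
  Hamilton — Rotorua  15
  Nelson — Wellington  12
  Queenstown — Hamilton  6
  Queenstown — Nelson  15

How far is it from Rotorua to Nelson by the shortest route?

15

A few of the Rotorua→Nelson routes:
Rotorua→Queenstown→Hamilton→Wellington→Nelson: 3 + 6 + 8 + 12 = 29
Rotorua→Queenstown→Nelson: 3 + 15 = 18
Rotorua→Dunedin→Queenstown→Nelson: 10 + 8 + 15 = 33
Rotorua→Nelson: 15
Best route has total 15 km.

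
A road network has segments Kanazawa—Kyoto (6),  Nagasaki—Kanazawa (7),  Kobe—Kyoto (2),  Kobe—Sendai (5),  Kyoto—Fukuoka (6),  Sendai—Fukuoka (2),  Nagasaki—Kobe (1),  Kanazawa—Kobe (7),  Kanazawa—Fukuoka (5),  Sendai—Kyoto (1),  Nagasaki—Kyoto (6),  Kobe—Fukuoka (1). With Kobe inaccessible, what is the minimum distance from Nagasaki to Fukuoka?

9

Routes from Nagasaki to Fukuoka avoiding Kobe:
Nagasaki -> Kyoto -> Kanazawa -> Fukuoka: 6 + 6 + 5 = 17
Nagasaki -> Kanazawa -> Fukuoka: 7 + 5 = 12
Nagasaki -> Kanazawa -> Kyoto -> Sendai -> Fukuoka: 7 + 6 + 1 + 2 = 16
Nagasaki -> Kyoto -> Sendai -> Fukuoka: 6 + 1 + 2 = 9
Nagasaki -> Kanazawa -> Kyoto -> Fukuoka: 7 + 6 + 6 = 19
Nagasaki -> Kyoto -> Fukuoka: 6 + 6 = 12
The minimum is 9.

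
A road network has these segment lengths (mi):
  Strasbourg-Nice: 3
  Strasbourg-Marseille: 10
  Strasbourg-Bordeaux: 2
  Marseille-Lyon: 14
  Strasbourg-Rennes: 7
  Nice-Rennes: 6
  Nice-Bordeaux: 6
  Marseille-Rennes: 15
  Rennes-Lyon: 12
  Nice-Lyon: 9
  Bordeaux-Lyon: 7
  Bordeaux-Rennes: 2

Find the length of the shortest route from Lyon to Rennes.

9

Comparing a few candidate routes:
Lyon -> Bordeaux -> Strasbourg -> Rennes: 7 + 2 + 7 = 16
Lyon -> Nice -> Bordeaux -> Rennes: 9 + 6 + 2 = 17
Lyon -> Nice -> Strasbourg -> Bordeaux -> Rennes: 9 + 3 + 2 + 2 = 16
Lyon -> Bordeaux -> Rennes: 7 + 2 = 9
Lyon -> Rennes: 12
Lyon -> Nice -> Rennes: 9 + 6 = 15
Best route has total 9 mi.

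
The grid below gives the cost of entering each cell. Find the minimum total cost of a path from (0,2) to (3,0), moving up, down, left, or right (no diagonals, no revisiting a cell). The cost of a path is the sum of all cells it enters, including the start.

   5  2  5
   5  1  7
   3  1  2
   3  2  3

Path r0c2 r0c1 r1c1 r2c1 r3c1 r3c0: 5 + 2 + 1 + 1 + 2 + 3 = 14.

14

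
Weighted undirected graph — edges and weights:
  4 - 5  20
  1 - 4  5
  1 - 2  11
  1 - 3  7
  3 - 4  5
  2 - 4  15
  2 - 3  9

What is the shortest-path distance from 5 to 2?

34

Routes from 5 to 2:
5 - 4 - 2: 20 + 15 = 35
5 - 4 - 3 - 2: 20 + 5 + 9 = 34
5 - 4 - 1 - 3 - 2: 20 + 5 + 7 + 9 = 41
5 - 4 - 1 - 2: 20 + 5 + 11 = 36
5 - 4 - 3 - 1 - 2: 20 + 5 + 7 + 11 = 43
The minimum is 34.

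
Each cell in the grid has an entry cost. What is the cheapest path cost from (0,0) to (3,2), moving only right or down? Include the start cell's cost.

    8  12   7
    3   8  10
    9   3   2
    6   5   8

32

One optimal route is [0,0] [1,0] [1,1] [2,1] [2,2] [3,2].
Its cost is 8 + 3 + 8 + 3 + 2 + 8 = 32.
For comparison, the top-then-right route costs 47.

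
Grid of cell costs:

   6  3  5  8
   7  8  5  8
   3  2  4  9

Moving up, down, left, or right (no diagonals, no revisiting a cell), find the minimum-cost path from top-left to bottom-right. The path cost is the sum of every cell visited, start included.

Best path: r0c0 → r1c0 → r2c0 → r2c1 → r2c2 → r2c3
Cost: 6 + 7 + 3 + 2 + 4 + 9 = 31

31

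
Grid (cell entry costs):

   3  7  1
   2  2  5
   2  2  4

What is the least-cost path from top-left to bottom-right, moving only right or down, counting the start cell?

Cheapest: r0c0→r1c0→r1c1→r2c1→r2c2
  3 + 2 + 2 + 2 + 4 = 13

13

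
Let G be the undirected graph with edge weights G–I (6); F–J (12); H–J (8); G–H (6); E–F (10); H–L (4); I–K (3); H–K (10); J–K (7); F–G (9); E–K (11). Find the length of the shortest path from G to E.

19

Checking several routes:
G -> F -> E: 9 + 10 = 19
G -> H -> K -> E: 6 + 10 + 11 = 27
G -> I -> K -> E: 6 + 3 + 11 = 20
Shortest: 19.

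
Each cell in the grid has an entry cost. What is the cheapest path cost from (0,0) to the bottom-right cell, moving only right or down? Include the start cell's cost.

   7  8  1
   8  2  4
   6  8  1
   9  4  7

Take (0,0) -> (0,1) -> (0,2) -> (1,2) -> (2,2) -> (3,2) for a total of 7 + 8 + 1 + 4 + 1 + 7 = 28.

28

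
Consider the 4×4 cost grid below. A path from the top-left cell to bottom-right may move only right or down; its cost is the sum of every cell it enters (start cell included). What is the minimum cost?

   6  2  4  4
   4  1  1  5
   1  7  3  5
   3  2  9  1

19

Path [0,0] -> [0,1] -> [1,1] -> [1,2] -> [2,2] -> [2,3] -> [3,3]: 6 + 2 + 1 + 1 + 3 + 5 + 1 = 19.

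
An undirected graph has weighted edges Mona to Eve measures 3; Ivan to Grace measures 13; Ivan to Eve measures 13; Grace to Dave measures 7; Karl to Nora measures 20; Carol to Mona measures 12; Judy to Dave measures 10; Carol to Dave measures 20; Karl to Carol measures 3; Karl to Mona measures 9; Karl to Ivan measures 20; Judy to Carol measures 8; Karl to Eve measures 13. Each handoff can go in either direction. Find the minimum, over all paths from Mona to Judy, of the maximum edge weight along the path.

A few of the Mona→Judy routes:
Mona -> Carol -> Karl -> Eve -> Ivan -> Grace -> Dave -> Judy: max(12, 3, 13, 13, 13, 7, 10) = 13
Mona -> Carol -> Judy: max(12, 8) = 12
Mona -> Karl -> Carol -> Judy: max(9, 3, 8) = 9
Mona -> Karl -> Eve -> Ivan -> Grace -> Dave -> Judy: max(9, 13, 13, 13, 7, 10) = 13
Smallest bottleneck: 9.

9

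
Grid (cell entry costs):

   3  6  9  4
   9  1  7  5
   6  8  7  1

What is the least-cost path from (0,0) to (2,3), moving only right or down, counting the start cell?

Path [0,0]→[0,1]→[1,1]→[1,2]→[1,3]→[2,3]: 3 + 6 + 1 + 7 + 5 + 1 = 23.
(Top row then right column would cost 28.)

23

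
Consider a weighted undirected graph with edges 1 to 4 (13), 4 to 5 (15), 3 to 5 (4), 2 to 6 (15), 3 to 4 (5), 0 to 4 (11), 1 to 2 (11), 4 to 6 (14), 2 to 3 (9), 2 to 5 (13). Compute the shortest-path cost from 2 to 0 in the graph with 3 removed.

Paths from 2 to 0 avoiding 3:
2→6→4→0: 15 + 14 + 11 = 40
2→5→4→0: 13 + 15 + 11 = 39
2→1→4→0: 11 + 13 + 11 = 35
Best route has total 35.

35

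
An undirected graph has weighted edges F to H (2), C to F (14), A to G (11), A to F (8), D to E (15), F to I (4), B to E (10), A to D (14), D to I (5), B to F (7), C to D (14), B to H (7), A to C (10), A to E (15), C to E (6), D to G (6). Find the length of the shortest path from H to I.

6

A few of the H→I routes:
H→F→A→D→I: 2 + 8 + 14 + 5 = 29
H→F→I: 2 + 4 = 6
H→F→C→D→I: 2 + 14 + 14 + 5 = 35
H→B→E→D→I: 7 + 10 + 15 + 5 = 37
H→F→A→G→D→I: 2 + 8 + 11 + 6 + 5 = 32
H→B→F→I: 7 + 7 + 4 = 18
The minimum is 6.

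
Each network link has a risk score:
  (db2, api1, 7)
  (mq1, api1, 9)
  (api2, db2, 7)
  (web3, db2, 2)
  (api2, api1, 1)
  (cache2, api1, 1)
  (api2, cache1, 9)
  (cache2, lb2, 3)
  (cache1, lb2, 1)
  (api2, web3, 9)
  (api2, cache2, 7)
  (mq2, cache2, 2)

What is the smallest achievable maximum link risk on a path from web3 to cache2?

7

Some routes from web3 to cache2:
web3 -> db2 -> api2 -> api1 -> cache2: max(2, 7, 1, 1) = 7
web3 -> db2 -> api1 -> cache2: max(2, 7, 1) = 7
web3 -> db2 -> api1 -> api2 -> cache1 -> lb2 -> cache2: max(2, 7, 1, 9, 1, 3) = 9
web3 -> db2 -> api1 -> api2 -> cache2: max(2, 7, 1, 7) = 7
web3 -> db2 -> api2 -> cache2: max(2, 7, 7) = 7
Smallest bottleneck: 7.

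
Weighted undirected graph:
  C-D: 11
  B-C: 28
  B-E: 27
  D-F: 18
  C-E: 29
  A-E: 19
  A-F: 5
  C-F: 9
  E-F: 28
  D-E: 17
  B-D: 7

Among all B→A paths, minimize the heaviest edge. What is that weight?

11

Checking several routes:
B - E - A: max(27, 19) = 27
B - D - F - A: max(7, 18, 5) = 18
B - D - E - A: max(7, 17, 19) = 19
B - E - D - C - F - A: max(27, 17, 11, 9, 5) = 27
B - D - C - F - A: max(7, 11, 9, 5) = 11
Best route has worst link 11.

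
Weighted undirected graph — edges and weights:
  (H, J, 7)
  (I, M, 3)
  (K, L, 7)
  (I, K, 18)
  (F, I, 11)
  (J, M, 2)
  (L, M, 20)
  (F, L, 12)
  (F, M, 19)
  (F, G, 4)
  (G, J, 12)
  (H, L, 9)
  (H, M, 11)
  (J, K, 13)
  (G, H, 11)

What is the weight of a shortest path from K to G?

23

A few of the K→G routes:
K → L → H → G: 7 + 9 + 11 = 27
K → J → H → G: 13 + 7 + 11 = 31
K → J → G: 13 + 12 = 25
K → L → F → G: 7 + 12 + 4 = 23
K → J → M → I → F → G: 13 + 2 + 3 + 11 + 4 = 33
K → I → F → G: 18 + 11 + 4 = 33
Shortest: 23.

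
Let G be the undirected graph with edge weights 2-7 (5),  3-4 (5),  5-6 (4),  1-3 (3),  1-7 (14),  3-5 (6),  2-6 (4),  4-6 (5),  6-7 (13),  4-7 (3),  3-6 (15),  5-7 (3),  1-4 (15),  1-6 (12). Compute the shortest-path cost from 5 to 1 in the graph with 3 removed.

A few of the 5→1 routes:
5 → 7 → 4 → 1: 3 + 3 + 15 = 21
5 → 7 → 1: 3 + 14 = 17
5 → 7 → 4 → 6 → 1: 3 + 3 + 5 + 12 = 23
5 → 6 → 1: 4 + 12 = 16
The minimum is 16.

16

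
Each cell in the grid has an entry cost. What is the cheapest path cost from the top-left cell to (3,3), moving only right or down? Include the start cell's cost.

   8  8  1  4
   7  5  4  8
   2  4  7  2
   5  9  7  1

31

One optimal route is r0c0 → r0c1 → r0c2 → r1c2 → r2c2 → r2c3 → r3c3.
Its cost is 8 + 8 + 1 + 4 + 7 + 2 + 1 = 31.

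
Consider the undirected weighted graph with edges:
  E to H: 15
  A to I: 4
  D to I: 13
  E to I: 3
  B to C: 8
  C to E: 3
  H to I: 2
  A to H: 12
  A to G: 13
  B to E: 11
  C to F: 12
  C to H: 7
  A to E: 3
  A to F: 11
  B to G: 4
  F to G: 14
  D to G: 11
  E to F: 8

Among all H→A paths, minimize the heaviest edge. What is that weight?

3

A few of the H→A routes:
H-I-E-F-A: max(2, 3, 8, 11) = 11
H-C-E-I-A: max(7, 3, 3, 4) = 7
H-C-E-A: max(7, 3, 3) = 7
H-C-B-E-A: max(7, 8, 11, 3) = 11
H-I-E-A: max(2, 3, 3) = 3
H-I-A: max(2, 4) = 4
Best route has worst link 3.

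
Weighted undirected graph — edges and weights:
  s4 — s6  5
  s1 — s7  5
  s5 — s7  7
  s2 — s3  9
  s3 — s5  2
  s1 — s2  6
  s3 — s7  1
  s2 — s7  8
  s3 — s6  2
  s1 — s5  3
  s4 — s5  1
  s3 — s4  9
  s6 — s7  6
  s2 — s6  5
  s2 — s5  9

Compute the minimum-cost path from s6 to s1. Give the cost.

7

Checking several routes:
s6 → s2 → s1: 5 + 6 = 11
s6 → s7 → s1: 6 + 5 = 11
s6 → s3 → s5 → s1: 2 + 2 + 3 = 7
s6 → s3 → s7 → s1: 2 + 1 + 5 = 8
s6 → s4 → s5 → s1: 5 + 1 + 3 = 9
Best route has total 7.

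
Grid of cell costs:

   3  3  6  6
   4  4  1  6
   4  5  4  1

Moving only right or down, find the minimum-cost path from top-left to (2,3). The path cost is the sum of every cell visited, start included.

Path r0c0 → r0c1 → r1c1 → r1c2 → r2c2 → r2c3: 3 + 3 + 4 + 1 + 4 + 1 = 16.

16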